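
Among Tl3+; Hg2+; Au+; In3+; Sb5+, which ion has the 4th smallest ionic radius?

Hg2+

Tabulating Z and e⁻: Sb5+: 46 e⁻, Z=51, In3+: 46 e⁻, Z=49, Tl3+: 78 e⁻, Z=81, Hg2+: 78 e⁻, Z=80, Au+: 78 e⁻, Z=79. Sb5+ < In3+ (isoelectronic, higher Z=51 is smaller); In3+ < Tl3+ (same group, period 5 vs 6); Tl3+ < Hg2+ (isoelectronic, higher Z=81 is smaller); Hg2+ < Au+ (both 78 e⁻, Z=80>79).
Ordering: Sb5+ < In3+ < Tl3+ < Hg2+ < Au+. The 4th smallest is Hg2+.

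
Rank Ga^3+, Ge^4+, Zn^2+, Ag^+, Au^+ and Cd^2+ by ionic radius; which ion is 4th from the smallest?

First list Z and electron count for each: Ge^4+ has 28 e⁻ (Z=32), Ga^3+ has 28 e⁻ (Z=31), Zn^2+ has 28 e⁻ (Z=30), Cd^2+ has 46 e⁻ (Z=48), Ag^+ has 46 e⁻ (Z=47), Au^+ has 78 e⁻ (Z=79). Ge^4+ < Ga^3+ (isoelectronic, higher Z=32 is smaller); Ga^3+ < Zn^2+ (both 28 e⁻, Z=31>30); Zn^2+ < Cd^2+ (same group, period 4 vs 5); Cd^2+ < Ag^+ (isoelectronic, higher Z=48 is smaller); Ag^+ < Au^+ (same group, 1 shell fewer).
So the order is Ge^4+ < Ga^3+ < Zn^2+ < Cd^2+ < Ag^+ < Au^+; the 4th-smallest ion is Cd^2+.

Cd^2+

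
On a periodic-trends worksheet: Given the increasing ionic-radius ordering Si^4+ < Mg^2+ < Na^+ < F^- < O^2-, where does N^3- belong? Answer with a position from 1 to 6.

Each ion has 10 electrons. The ranking follows nuclear charge in reverse — greater Z gives a smaller radius. Si^4+ (Z=14), Mg^2+ (Z=12), Na^+ (Z=11), F^- (Z=9), O^2- (Z=8), N^3- (Z=7).
Merged order: Si^4+ < Mg^2+ < Na^+ < F^- < O^2- < N^3- — N^3- is number 6.

6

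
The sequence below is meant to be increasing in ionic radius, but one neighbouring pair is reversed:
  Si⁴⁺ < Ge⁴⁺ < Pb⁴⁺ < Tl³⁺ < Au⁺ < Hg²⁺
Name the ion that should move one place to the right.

Au⁺

Scanning neighbour by neighbour, only Au⁺/Hg²⁺ violates a trend: Hg²⁺ and Au⁺ share 78 electrons; the higher nuclear charge on Hg (Z=80) contracts it more, so Hg²⁺ < Au⁺. That makes Au⁺ the one sitting a position early relative to where it belongs.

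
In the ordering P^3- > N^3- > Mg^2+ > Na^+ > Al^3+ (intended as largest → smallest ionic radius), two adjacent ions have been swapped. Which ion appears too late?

Na^+

Compare adjacent ions: Mg^2+ and Na^+ share 10 electrons; the higher nuclear charge on Mg (Z=12) contracts it more, so Mg^2+ < Na^+ — yet in this decreasing list Mg^2+ sits before Na^+. Nothing else is reversed, so Na^+ should move one place to the left.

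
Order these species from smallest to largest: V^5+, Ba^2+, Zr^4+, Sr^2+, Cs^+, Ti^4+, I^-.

V^5+ < Ti^4+ < Zr^4+ < Sr^2+ < Ba^2+ < Cs^+ < I^-

Tabulating Z and e⁻: V^5+: 18 e⁻, Z=23, Ti^4+: 18 e⁻, Z=22, Zr^4+: 36 e⁻, Z=40, Sr^2+: 36 e⁻, Z=38, Ba^2+: 54 e⁻, Z=56, Cs^+: 54 e⁻, Z=55, I^-: 54 e⁻, Z=53. V^5+ < Ti^4+ (isoelectronic, higher Z=23 is smaller); Ti^4+ < Zr^4+ (same group, 1 shell fewer); Zr^4+ < Sr^2+ (isoelectronic, higher Z=40 is smaller); Sr^2+ < Ba^2+ (same group, period 5 vs 6); Ba^2+ < Cs^+ (both 54 e⁻, Z=56>55); Cs^+ < I^- (isoelectronic, higher Z=55 is smaller).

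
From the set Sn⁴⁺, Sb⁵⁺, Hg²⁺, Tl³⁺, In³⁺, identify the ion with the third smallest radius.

First list Z and electron count for each: Sb⁵⁺ has 46 e⁻ (Z=51), Sn⁴⁺ has 46 e⁻ (Z=50), In³⁺ has 46 e⁻ (Z=49), Tl³⁺ has 78 e⁻ (Z=81), Hg²⁺ has 78 e⁻ (Z=80). Sb⁵⁺ < Sn⁴⁺ (isoelectronic, higher Z=51 is smaller); Sn⁴⁺ < In³⁺ (both 46 e⁻, Z=50>49); In³⁺ < Tl³⁺ (same group, 1 shell fewer); Tl³⁺ < Hg²⁺ (both 78 e⁻, Z=81>80).
So the order is Sb⁵⁺ < Sn⁴⁺ < In³⁺ < Tl³⁺ < Hg²⁺; the 3rd-smallest ion is In³⁺.

In³⁺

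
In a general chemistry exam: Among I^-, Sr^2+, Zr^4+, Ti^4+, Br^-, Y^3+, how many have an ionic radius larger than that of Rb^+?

Work out protons and electrons: Ti^4+: 18 e⁻, Z=22, Zr^4+: 36 e⁻, Z=40, Y^3+: 36 e⁻, Z=39, Sr^2+: 36 e⁻, Z=38, Rb^+: 36 e⁻, Z=37, Br^-: 36 e⁻, Z=35, I^-: 54 e⁻, Z=53. Ti^4+ < Zr^4+ (same group, period 4 vs 5); Zr^4+ < Y^3+ (isoelectronic, higher Z=40 is smaller); Y^3+ < Sr^2+ (both 36 e⁻, Z=39>38); Sr^2+ < Rb^+ (both 36 e⁻, Z=38>37); Rb^+ < Br^- (both 36 e⁻, Z=37>35); Br^- < I^- (same group, 1 shell fewer).
Placing each against Rb^+: smaller — Ti^4+, Zr^4+, Y^3+, Sr^2+; larger — Br^-, I^-. So 2 are larger.

2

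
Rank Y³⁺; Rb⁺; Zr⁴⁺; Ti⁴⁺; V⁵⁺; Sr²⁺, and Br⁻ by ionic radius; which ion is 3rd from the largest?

First list Z and electron count for each: V⁵⁺ has 18 e⁻ (Z=23), Ti⁴⁺ has 18 e⁻ (Z=22), Zr⁴⁺ has 36 e⁻ (Z=40), Y³⁺ has 36 e⁻ (Z=39), Sr²⁺ has 36 e⁻ (Z=38), Rb⁺ has 36 e⁻ (Z=37), Br⁻ has 36 e⁻ (Z=35). V⁵⁺ < Ti⁴⁺ (isoelectronic, higher Z=23 is smaller); Ti⁴⁺ < Zr⁴⁺ (same group, period 4 vs 5); Zr⁴⁺ < Y³⁺ (isoelectronic, higher Z=40 is smaller); Y³⁺ < Sr²⁺ (both 36 e⁻, Z=39>38); Sr²⁺ < Rb⁺ (isoelectronic, higher Z=38 is smaller); Rb⁺ < Br⁻ (both 36 e⁻, Z=37>35).
Full ascending order: V⁵⁺ < Ti⁴⁺ < Zr⁴⁺ < Y³⁺ < Sr²⁺ < Rb⁺ < Br⁻. Counting from the largest, position 3 is Sr²⁺.

Sr²⁺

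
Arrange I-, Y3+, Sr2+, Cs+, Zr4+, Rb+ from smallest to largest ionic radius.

First list Z and electron count for each: Zr4+ (Z=40, 36 e⁻), Y3+ (Z=39, 36 e⁻), Sr2+ (Z=38, 36 e⁻), Rb+ (Z=37, 36 e⁻), Cs+ (Z=55, 54 e⁻), I- (Z=53, 54 e⁻). Zr4+ < Y3+ (isoelectronic, higher Z=40 is smaller); Y3+ < Sr2+ (both 36 e⁻, Z=39>38); Sr2+ < Rb+ (isoelectronic, higher Z=38 is smaller); Rb+ < Cs+ (same group, 1 shell fewer); Cs+ < I- (both 54 e⁻, Z=55>53).

Zr4+ < Y3+ < Sr2+ < Rb+ < Cs+ < I-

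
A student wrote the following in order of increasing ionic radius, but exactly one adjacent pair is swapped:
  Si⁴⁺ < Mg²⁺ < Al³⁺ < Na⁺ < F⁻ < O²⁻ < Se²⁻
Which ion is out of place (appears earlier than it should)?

The pair Mg²⁺, Al³⁺ is the wrong way round — Al³⁺ and Mg²⁺ share 10 electrons; the higher nuclear charge on Al (Z=13) contracts it more, so Al³⁺ < Mg²⁺. All other adjacent pairs agree with periodic trends, so Mg²⁺ is the misplaced ion.

Mg²⁺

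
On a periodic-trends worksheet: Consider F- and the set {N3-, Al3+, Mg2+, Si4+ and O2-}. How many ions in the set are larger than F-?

2

Each ion has 10 electrons. The ranking follows nuclear charge in reverse — greater Z gives a smaller radius. Si4+ (Z=14), Al3+ (Z=13), Mg2+ (Z=12), F- (Z=9), O2- (Z=8), N3- (Z=7).
Ordering all of them (including F-) by radius gives Si4+ < Al3+ < Mg2+ < F- < O2- < N3-. That's 2.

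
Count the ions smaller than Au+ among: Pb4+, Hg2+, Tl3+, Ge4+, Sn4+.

5

Tabulating Z and e⁻: Ge4+ has 28 e⁻ (Z=32), Sn4+ has 46 e⁻ (Z=50), Pb4+ has 78 e⁻ (Z=82), Tl3+ has 78 e⁻ (Z=81), Hg2+ has 78 e⁻ (Z=80), Au+ has 78 e⁻ (Z=79). Ge4+ < Sn4+ (same group, period 4 vs 5); Sn4+ < Pb4+ (same group, period 5 vs 6); Pb4+ < Tl3+ (isoelectronic, higher Z=82 is smaller); Tl3+ < Hg2+ (both 78 e⁻, Z=81>80); Hg2+ < Au+ (both 78 e⁻, Z=80>79).
Relative to Au+, the ions that are smaller are Ge4+, Sn4+, Pb4+, Tl3+, Hg2+. Count: 5.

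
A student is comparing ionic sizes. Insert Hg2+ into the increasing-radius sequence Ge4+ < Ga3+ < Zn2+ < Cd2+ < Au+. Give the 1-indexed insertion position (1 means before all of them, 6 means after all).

5

Tabulating Z and e⁻: Ge4+ has 28 e⁻ (Z=32), Ga3+ has 28 e⁻ (Z=31), Zn2+ has 28 e⁻ (Z=30), Cd2+ has 46 e⁻ (Z=48), Hg2+ has 78 e⁻ (Z=80), Au+ has 78 e⁻ (Z=79). Ge4+ < Ga3+ (isoelectronic, higher Z=32 is smaller); Ga3+ < Zn2+ (isoelectronic, higher Z=31 is smaller); Zn2+ < Cd2+ (same group, 1 shell fewer); Cd2+ < Hg2+ (same group, period 5 vs 6); Hg2+ < Au+ (both 78 e⁻, Z=80>79).
The complete sequence is Ge4+ < Ga3+ < Zn2+ < Cd2+ < Hg2+ < Au+. Hg2+ sits at position 5.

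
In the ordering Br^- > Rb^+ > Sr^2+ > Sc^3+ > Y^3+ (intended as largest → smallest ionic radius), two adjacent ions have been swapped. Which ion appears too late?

Y^3+

The pair Sc^3+, Y^3+ is the wrong way round — both in group 3 with the same charge; Sc^3+ (period 4) has the smaller radius. All other adjacent pairs agree with periodic trends, so Y^3+ is the misplaced ion.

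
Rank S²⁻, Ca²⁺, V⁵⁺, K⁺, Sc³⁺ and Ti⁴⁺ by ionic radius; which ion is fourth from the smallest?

Ca²⁺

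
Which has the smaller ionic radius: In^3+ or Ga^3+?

Ga^3+

All are in the same group with charge +3. Radius grows down the group as n (the outermost shell) increases.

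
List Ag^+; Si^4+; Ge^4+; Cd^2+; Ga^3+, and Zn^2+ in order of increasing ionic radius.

Si^4+ < Ge^4+ < Ga^3+ < Zn^2+ < Cd^2+ < Ag^+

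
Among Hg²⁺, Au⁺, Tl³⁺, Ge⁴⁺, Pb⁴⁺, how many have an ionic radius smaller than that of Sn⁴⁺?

Work out protons and electrons: Ge⁴⁺ has 28 e⁻ (Z=32), Sn⁴⁺ has 46 e⁻ (Z=50), Pb⁴⁺ has 78 e⁻ (Z=82), Tl³⁺ has 78 e⁻ (Z=81), Hg²⁺ has 78 e⁻ (Z=80), Au⁺ has 78 e⁻ (Z=79). Ge⁴⁺ < Sn⁴⁺ (same group, 1 shell fewer); Sn⁴⁺ < Pb⁴⁺ (same group, period 5 vs 6); Pb⁴⁺ < Tl³⁺ (isoelectronic, higher Z=82 is smaller); Tl³⁺ < Hg²⁺ (both 78 e⁻, Z=81>80); Hg²⁺ < Au⁺ (isoelectronic, higher Z=80 is smaller).
Placing each against Sn⁴⁺: smaller — Ge⁴⁺; larger — Pb⁴⁺, Tl³⁺, Hg²⁺, Au⁺. Count: 1.

1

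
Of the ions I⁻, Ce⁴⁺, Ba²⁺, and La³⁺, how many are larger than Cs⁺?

Isoelectronic series (54 e⁻ each). Size is set by nuclear charge: more protons means a smaller ion. Ce⁴⁺ (Z=58), La³⁺ (Z=57), Ba²⁺ (Z=56), Cs⁺ (Z=55), I⁻ (Z=53).
Overall: Ce⁴⁺ < La³⁺ < Ba²⁺ < Cs⁺ < I⁻. Cs⁺ has 3 below it and 1 above. That's 1.

1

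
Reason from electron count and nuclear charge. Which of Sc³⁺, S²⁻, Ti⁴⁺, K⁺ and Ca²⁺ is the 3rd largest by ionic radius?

Each ion has 18 electrons. The ranking follows nuclear charge in reverse — greater Z gives a smaller radius. Ti⁴⁺ (Z=22), Sc³⁺ (Z=21), Ca²⁺ (Z=20), K⁺ (Z=19), S²⁻ (Z=16).
Full ascending order: Ti⁴⁺ < Sc³⁺ < Ca²⁺ < K⁺ < S²⁻. Counting from the largest, position 3 is Ca²⁺.

Ca²⁺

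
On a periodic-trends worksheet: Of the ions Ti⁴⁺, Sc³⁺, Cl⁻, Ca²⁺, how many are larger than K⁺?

1

Isoelectronic series (18 e⁻ each). Size is set by nuclear charge: more protons means a smaller ion. Ti⁴⁺ (Z=22), Sc³⁺ (Z=21), Ca²⁺ (Z=20), K⁺ (Z=19), Cl⁻ (Z=17).
Overall: Ti⁴⁺ < Sc³⁺ < Ca²⁺ < K⁺ < Cl⁻. K⁺ has 3 below it and 1 above. So 1 is larger.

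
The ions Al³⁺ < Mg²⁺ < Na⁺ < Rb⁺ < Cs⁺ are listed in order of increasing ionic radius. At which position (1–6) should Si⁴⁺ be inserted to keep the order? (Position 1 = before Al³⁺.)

Si⁴⁺ has 10 e⁻ (Z=14), Al³⁺ has 10 e⁻ (Z=13), Mg²⁺ has 10 e⁻ (Z=12), Na⁺ has 10 e⁻ (Z=11), Rb⁺ has 36 e⁻ (Z=37), Cs⁺ has 54 e⁻ (Z=55). Si⁴⁺ < Al³⁺ (both 10 e⁻, Z=14>13); Al³⁺ < Mg²⁺ (both 10 e⁻, Z=13>12); Mg²⁺ < Na⁺ (isoelectronic, higher Z=12 is smaller); Na⁺ < Rb⁺ (same group, period 3 vs 5); Rb⁺ < Cs⁺ (same group, period 5 vs 6).
With Si⁴⁺ included the full order is Si⁴⁺ < Al³⁺ < Mg²⁺ < Na⁺ < Rb⁺ < Cs⁺, so it takes position 1.

1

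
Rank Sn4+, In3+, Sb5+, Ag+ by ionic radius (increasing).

Sb5+ < Sn4+ < In3+ < Ag+

All of these have 46 electrons (isoelectronic). With the same electron cloud, the ion with the most protons pulls it in tightest. Nuclear charges: Sb5+ (Z=51), Sn4+ (Z=50), In3+ (Z=49), Ag+ (Z=47). Highest Z is smallest.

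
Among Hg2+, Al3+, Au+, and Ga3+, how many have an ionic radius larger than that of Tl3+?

2

First list Z and electron count for each: Al3+ (Z=13, 10 e⁻), Ga3+ (Z=31, 28 e⁻), Tl3+ (Z=81, 78 e⁻), Hg2+ (Z=80, 78 e⁻), Au+ (Z=79, 78 e⁻). Al3+ < Ga3+ (same group, period 3 vs 4); Ga3+ < Tl3+ (same group, 2 shells fewer); Tl3+ < Hg2+ (both 78 e⁻, Z=81>80); Hg2+ < Au+ (isoelectronic, higher Z=80 is smaller).
Ordering all of them (including Tl3+) by radius gives Al3+ < Ga3+ < Tl3+ < Hg2+ < Au+. So 2 are larger.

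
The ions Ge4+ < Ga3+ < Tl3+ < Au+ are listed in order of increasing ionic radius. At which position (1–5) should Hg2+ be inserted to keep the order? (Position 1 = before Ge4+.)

4

Ge4+: 28 e⁻, Z=32, Ga3+: 28 e⁻, Z=31, Tl3+: 78 e⁻, Z=81, Hg2+: 78 e⁻, Z=80, Au+: 78 e⁻, Z=79. Ge4+ < Ga3+ (both 28 e⁻, Z=32>31); Ga3+ < Tl3+ (same group, 2 shells fewer); Tl3+ < Hg2+ (both 78 e⁻, Z=81>80); Hg2+ < Au+ (isoelectronic, higher Z=80 is smaller).
The complete sequence is Ge4+ < Ga3+ < Tl3+ < Hg2+ < Au+. Hg2+ sits at position 4.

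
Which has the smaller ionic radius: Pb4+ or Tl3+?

Isoelectronic series (78 e⁻ each). Size is set by nuclear charge: more protons means a smaller ion. Pb4+ (Z=82), Tl3+ (Z=81).

Pb4+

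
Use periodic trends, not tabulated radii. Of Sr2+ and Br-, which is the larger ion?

Br-

These species are isoelectronic with 36 electrons. The only difference is the number of protons: Sr2+ (Z=38), Br- (Z=35). The strongest nuclear pull (Sr2+) gives the smallest ion.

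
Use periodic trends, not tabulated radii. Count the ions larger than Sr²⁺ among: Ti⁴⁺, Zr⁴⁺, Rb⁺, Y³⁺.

1

Electron counts and nuclear charges: Ti⁴⁺: 18 e⁻, Z=22, Zr⁴⁺: 36 e⁻, Z=40, Y³⁺: 36 e⁻, Z=39, Sr²⁺: 36 e⁻, Z=38, Rb⁺: 36 e⁻, Z=37. Ti⁴⁺ < Zr⁴⁺ (same group, 1 shell fewer); Zr⁴⁺ < Y³⁺ (isoelectronic, higher Z=40 is smaller); Y³⁺ < Sr²⁺ (both 36 e⁻, Z=39>38); Sr²⁺ < Rb⁺ (both 36 e⁻, Z=38>37).
Relative to Sr²⁺, the ions that are larger are Rb⁺. So 1 is larger.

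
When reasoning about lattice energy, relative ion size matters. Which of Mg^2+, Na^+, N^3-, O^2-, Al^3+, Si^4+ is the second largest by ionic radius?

O^2-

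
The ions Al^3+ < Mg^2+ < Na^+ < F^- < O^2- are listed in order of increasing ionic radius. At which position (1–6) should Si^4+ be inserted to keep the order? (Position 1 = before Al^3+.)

1

These species are isoelectronic with 10 electrons. The only difference is the number of protons: Si^4+ (Z=14), Al^3+ (Z=13), Mg^2+ (Z=12), Na^+ (Z=11), F^- (Z=9), O^2- (Z=8). The strongest nuclear pull (Si^4+) gives the smallest ion.
Putting Si^4+ in gives Si^4+ < Al^3+ < Mg^2+ < Na^+ < F^- < O^2-; it lands at slot 1.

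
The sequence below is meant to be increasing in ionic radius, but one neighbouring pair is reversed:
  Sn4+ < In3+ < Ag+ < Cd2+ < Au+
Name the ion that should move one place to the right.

Ag+

The pair Ag+, Cd2+ is the wrong way round — both have 46 electrons but Z(Cd)=48 > Z(Ag)=47, so Cd2+ should be the smaller of the two. All other adjacent pairs agree with periodic trends, so Ag+ is the misplaced ion.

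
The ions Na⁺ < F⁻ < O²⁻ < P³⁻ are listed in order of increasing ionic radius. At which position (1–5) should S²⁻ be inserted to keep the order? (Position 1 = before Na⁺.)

4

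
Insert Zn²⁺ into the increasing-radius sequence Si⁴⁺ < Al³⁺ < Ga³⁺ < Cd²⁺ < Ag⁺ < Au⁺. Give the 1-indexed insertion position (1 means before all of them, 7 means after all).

4

Tabulating Z and e⁻: Si⁴⁺ has 10 e⁻ (Z=14), Al³⁺ has 10 e⁻ (Z=13), Ga³⁺ has 28 e⁻ (Z=31), Zn²⁺ has 28 e⁻ (Z=30), Cd²⁺ has 46 e⁻ (Z=48), Ag⁺ has 46 e⁻ (Z=47), Au⁺ has 78 e⁻ (Z=79). Si⁴⁺ < Al³⁺ (isoelectronic, higher Z=14 is smaller); Al³⁺ < Ga³⁺ (same group, 1 shell fewer); Ga³⁺ < Zn²⁺ (both 28 e⁻, Z=31>30); Zn²⁺ < Cd²⁺ (same group, 1 shell fewer); Cd²⁺ < Ag⁺ (both 46 e⁻, Z=48>47); Ag⁺ < Au⁺ (same group, 1 shell fewer).
Putting Zn²⁺ in gives Si⁴⁺ < Al³⁺ < Ga³⁺ < Zn²⁺ < Cd²⁺ < Ag⁺ < Au⁺; it lands at slot 4.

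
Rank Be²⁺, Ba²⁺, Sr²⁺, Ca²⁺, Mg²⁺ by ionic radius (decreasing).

Ba²⁺ > Sr²⁺ > Ca²⁺ > Mg²⁺ > Be²⁺

These ions sit in one column with identical charge. Each step down the periodic table adds a principal shell, increasing the radius.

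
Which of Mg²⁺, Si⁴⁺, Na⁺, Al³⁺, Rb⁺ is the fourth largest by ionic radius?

Al³⁺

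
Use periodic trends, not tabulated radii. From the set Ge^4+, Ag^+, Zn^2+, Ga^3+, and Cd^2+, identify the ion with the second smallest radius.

Electron counts and nuclear charges: Ge^4+ (Z=32, 28 e⁻), Ga^3+ (Z=31, 28 e⁻), Zn^2+ (Z=30, 28 e⁻), Cd^2+ (Z=48, 46 e⁻), Ag^+ (Z=47, 46 e⁻). Ge^4+ < Ga^3+ (both 28 e⁻, Z=32>31); Ga^3+ < Zn^2+ (both 28 e⁻, Z=31>30); Zn^2+ < Cd^2+ (same group, period 4 vs 5); Cd^2+ < Ag^+ (both 46 e⁻, Z=48>47).
That gives Ge^4+ < Ga^3+ < Zn^2+ < Cd^2+ < Ag^+. From the smallest end, number 2 is Ga^3+.

Ga^3+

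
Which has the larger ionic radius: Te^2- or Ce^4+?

Te^2-

These species are isoelectronic with 54 electrons. The only difference is the number of protons: Ce^4+ (Z=58), Te^2- (Z=52). The strongest nuclear pull (Ce^4+) gives the smallest ion.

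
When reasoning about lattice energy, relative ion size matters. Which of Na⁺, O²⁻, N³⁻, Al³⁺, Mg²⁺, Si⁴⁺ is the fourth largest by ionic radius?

Mg²⁺

These species are isoelectronic with 10 electrons. The only difference is the number of protons: Si⁴⁺ (Z=14), Al³⁺ (Z=13), Mg²⁺ (Z=12), Na⁺ (Z=11), O²⁻ (Z=8), N³⁻ (Z=7). The strongest nuclear pull (Si⁴⁺) gives the smallest ion.
So the order is Si⁴⁺ < Al³⁺ < Mg²⁺ < Na⁺ < O²⁻ < N³⁻; the 4th-largest ion is Mg²⁺.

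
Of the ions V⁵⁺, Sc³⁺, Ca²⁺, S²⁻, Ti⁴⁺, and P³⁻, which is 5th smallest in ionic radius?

S²⁻

These species are isoelectronic with 18 electrons. The only difference is the number of protons: V⁵⁺ (Z=23), Ti⁴⁺ (Z=22), Sc³⁺ (Z=21), Ca²⁺ (Z=20), S²⁻ (Z=16), P³⁻ (Z=15). The strongest nuclear pull (V⁵⁺) gives the smallest ion.
So the order is V⁵⁺ < Ti⁴⁺ < Sc³⁺ < Ca²⁺ < S²⁻ < P³⁻; the 5th-smallest ion is S²⁻.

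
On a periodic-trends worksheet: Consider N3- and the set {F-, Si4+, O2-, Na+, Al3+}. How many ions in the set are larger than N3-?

0

These species are isoelectronic with 10 electrons. The only difference is the number of protons: Si4+ (Z=14), Al3+ (Z=13), Na+ (Z=11), F- (Z=9), O2- (Z=8), N3- (Z=7). The strongest nuclear pull (Si4+) gives the smallest ion.
Ordering all of them (including N3-) by radius gives Si4+ < Al3+ < Na+ < F- < O2- < N3-. Count: 0.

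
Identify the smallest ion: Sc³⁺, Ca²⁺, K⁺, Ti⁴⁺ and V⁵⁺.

Each ion has 18 electrons. The ranking follows nuclear charge in reverse — greater Z gives a smaller radius. V⁵⁺ (Z=23), Ti⁴⁺ (Z=22), Sc³⁺ (Z=21), Ca²⁺ (Z=20), K⁺ (Z=19).

V⁵⁺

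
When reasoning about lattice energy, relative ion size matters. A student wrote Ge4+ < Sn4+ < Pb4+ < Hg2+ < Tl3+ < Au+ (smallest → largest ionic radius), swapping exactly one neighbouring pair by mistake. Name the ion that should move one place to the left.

Tl3+

Scanning neighbour by neighbour, only Hg2+/Tl3+ violates a trend: they are isoelectronic (78 e⁻) and Tl has more protons than Hg (81 vs 80), making Tl3+ smaller. That makes Tl3+ the one sitting a position late relative to where it belongs.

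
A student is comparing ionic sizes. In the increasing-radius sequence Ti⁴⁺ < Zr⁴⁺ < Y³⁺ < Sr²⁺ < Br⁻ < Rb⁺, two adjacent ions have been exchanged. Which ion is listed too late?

The pair Br⁻, Rb⁺ is the wrong way round — they are isoelectronic (36 e⁻) and Rb has more protons than Br (37 vs 35), making Rb⁺ smaller. All other adjacent pairs agree with periodic trends, so Rb⁺ is the misplaced ion.

Rb⁺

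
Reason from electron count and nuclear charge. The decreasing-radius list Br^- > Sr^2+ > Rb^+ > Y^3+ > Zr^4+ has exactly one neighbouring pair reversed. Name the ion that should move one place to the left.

Compare adjacent ions: both have 36 electrons but Z(Sr)=38 > Z(Rb)=37, so Sr^2+ should be the smaller of the two — yet in this decreasing list Sr^2+ sits before Rb^+. Nothing else is reversed, so Rb^+ should move one place to the left.

Rb^+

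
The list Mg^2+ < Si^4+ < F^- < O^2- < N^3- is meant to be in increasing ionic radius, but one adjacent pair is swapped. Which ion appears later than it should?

Si^4+

Scanning neighbour by neighbour, only Mg^2+/Si^4+ violates a trend: both have 10 electrons but Z(Si)=14 > Z(Mg)=12, so Si^4+ should be the smaller of the two. That makes Si^4+ the one sitting a position late relative to where it belongs.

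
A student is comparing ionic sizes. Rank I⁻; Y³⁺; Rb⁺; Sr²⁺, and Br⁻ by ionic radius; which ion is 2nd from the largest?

Br⁻

Tabulating Z and e⁻: Y³⁺: 36 e⁻, Z=39, Sr²⁺: 36 e⁻, Z=38, Rb⁺: 36 e⁻, Z=37, Br⁻: 36 e⁻, Z=35, I⁻: 54 e⁻, Z=53. Y³⁺ < Sr²⁺ (both 36 e⁻, Z=39>38); Sr²⁺ < Rb⁺ (both 36 e⁻, Z=38>37); Rb⁺ < Br⁻ (isoelectronic, higher Z=37 is smaller); Br⁻ < I⁻ (same group, period 4 vs 5).
Full ascending order: Y³⁺ < Sr²⁺ < Rb⁺ < Br⁻ < I⁻. Counting from the largest, position 2 is Br⁻.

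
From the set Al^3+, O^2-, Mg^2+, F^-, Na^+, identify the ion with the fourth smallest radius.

F^-

These species are isoelectronic with 10 electrons. The only difference is the number of protons: Al^3+ (Z=13), Mg^2+ (Z=12), Na^+ (Z=11), F^- (Z=9), O^2- (Z=8). The strongest nuclear pull (Al^3+) gives the smallest ion.
That gives Al^3+ < Mg^2+ < Na^+ < F^- < O^2-. From the smallest end, number 4 is F^-.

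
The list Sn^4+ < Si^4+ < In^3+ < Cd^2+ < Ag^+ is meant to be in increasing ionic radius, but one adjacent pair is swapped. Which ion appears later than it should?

Si^4+

The pair Sn^4+, Si^4+ is the wrong way round — same group and charge — period 3 sits above period 5, so Si^4+ is smaller. All other adjacent pairs agree with periodic trends, so Si^4+ is the misplaced ion.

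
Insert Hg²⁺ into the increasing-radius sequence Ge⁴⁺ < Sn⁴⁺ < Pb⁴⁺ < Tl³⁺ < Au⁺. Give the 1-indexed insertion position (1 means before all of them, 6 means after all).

First list Z and electron count for each: Ge⁴⁺: 28 e⁻, Z=32, Sn⁴⁺: 46 e⁻, Z=50, Pb⁴⁺: 78 e⁻, Z=82, Tl³⁺: 78 e⁻, Z=81, Hg²⁺: 78 e⁻, Z=80, Au⁺: 78 e⁻, Z=79. Ge⁴⁺ < Sn⁴⁺ (same group, 1 shell fewer); Sn⁴⁺ < Pb⁴⁺ (same group, period 5 vs 6); Pb⁴⁺ < Tl³⁺ (isoelectronic, higher Z=82 is smaller); Tl³⁺ < Hg²⁺ (isoelectronic, higher Z=81 is smaller); Hg²⁺ < Au⁺ (isoelectronic, higher Z=80 is smaller).
Putting Hg²⁺ in gives Ge⁴⁺ < Sn⁴⁺ < Pb⁴⁺ < Tl³⁺ < Hg²⁺ < Au⁺; it lands at slot 5.

5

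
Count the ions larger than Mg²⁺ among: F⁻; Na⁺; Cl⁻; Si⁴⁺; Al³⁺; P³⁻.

4

Tabulating Z and e⁻: Si⁴⁺: 10 e⁻, Z=14, Al³⁺: 10 e⁻, Z=13, Mg²⁺: 10 e⁻, Z=12, Na⁺: 10 e⁻, Z=11, F⁻: 10 e⁻, Z=9, Cl⁻: 18 e⁻, Z=17, P³⁻: 18 e⁻, Z=15. Si⁴⁺ < Al³⁺ (both 10 e⁻, Z=14>13); Al³⁺ < Mg²⁺ (both 10 e⁻, Z=13>12); Mg²⁺ < Na⁺ (both 10 e⁻, Z=12>11); Na⁺ < F⁻ (both 10 e⁻, Z=11>9); F⁻ < Cl⁻ (same group, period 2 vs 3); Cl⁻ < P³⁻ (both 18 e⁻, Z=17>15).
Relative to Mg²⁺, the ions that are larger are Na⁺, F⁻, Cl⁻, P³⁻. Count: 4.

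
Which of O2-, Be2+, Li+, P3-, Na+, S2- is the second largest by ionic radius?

Tabulating Z and e⁻: Be2+: 2 e⁻, Z=4, Li+: 2 e⁻, Z=3, Na+: 10 e⁻, Z=11, O2-: 10 e⁻, Z=8, S2-: 18 e⁻, Z=16, P3-: 18 e⁻, Z=15. Be2+ < Li+ (both 2 e⁻, Z=4>3); Li+ < Na+ (same group, 1 shell fewer); Na+ < O2- (both 10 e⁻, Z=11>8); O2- < S2- (same group, 1 shell fewer); S2- < P3- (isoelectronic, higher Z=16 is smaller).
Full ascending order: Be2+ < Li+ < Na+ < O2- < S2- < P3-. Counting from the largest, position 2 is S2-.

S2-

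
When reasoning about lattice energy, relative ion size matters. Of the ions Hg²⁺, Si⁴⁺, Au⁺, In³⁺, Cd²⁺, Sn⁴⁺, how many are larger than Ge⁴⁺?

5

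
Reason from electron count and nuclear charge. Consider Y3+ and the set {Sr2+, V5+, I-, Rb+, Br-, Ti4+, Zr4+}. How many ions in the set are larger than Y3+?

Tabulating Z and e⁻: V5+: 18 e⁻, Z=23, Ti4+: 18 e⁻, Z=22, Zr4+: 36 e⁻, Z=40, Y3+: 36 e⁻, Z=39, Sr2+: 36 e⁻, Z=38, Rb+: 36 e⁻, Z=37, Br-: 36 e⁻, Z=35, I-: 54 e⁻, Z=53. V5+ < Ti4+ (isoelectronic, higher Z=23 is smaller); Ti4+ < Zr4+ (same group, 1 shell fewer); Zr4+ < Y3+ (isoelectronic, higher Z=40 is smaller); Y3+ < Sr2+ (isoelectronic, higher Z=39 is smaller); Sr2+ < Rb+ (both 36 e⁻, Z=38>37); Rb+ < Br- (isoelectronic, higher Z=37 is smaller); Br- < I- (same group, 1 shell fewer).
Relative to Y3+, the ions that are larger are Sr2+, Rb+, Br-, I-. That's 4.

4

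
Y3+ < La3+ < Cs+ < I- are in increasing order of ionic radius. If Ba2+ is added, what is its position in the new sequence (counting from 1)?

Electron counts and nuclear charges: Y3+ (Z=39, 36 e⁻), La3+ (Z=57, 54 e⁻), Ba2+ (Z=56, 54 e⁻), Cs+ (Z=55, 54 e⁻), I- (Z=53, 54 e⁻). Y3+ < La3+ (same group, period 5 vs 6); La3+ < Ba2+ (both 54 e⁻, Z=57>56); Ba2+ < Cs+ (isoelectronic, higher Z=56 is smaller); Cs+ < I- (isoelectronic, higher Z=55 is smaller).
Merged order: Y3+ < La3+ < Ba2+ < Cs+ < I- — Ba2+ is number 3.

3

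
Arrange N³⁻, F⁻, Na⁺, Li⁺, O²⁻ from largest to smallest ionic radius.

First list Z and electron count for each: Li⁺ (Z=3, 2 e⁻), Na⁺ (Z=11, 10 e⁻), F⁻ (Z=9, 10 e⁻), O²⁻ (Z=8, 10 e⁻), N³⁻ (Z=7, 10 e⁻). Li⁺ < Na⁺ (same group, period 2 vs 3); Na⁺ < F⁻ (isoelectronic, higher Z=11 is smaller); F⁻ < O²⁻ (both 10 e⁻, Z=9>8); O²⁻ < N³⁻ (isoelectronic, higher Z=8 is smaller).

N³⁻ > O²⁻ > F⁻ > Na⁺ > Li⁺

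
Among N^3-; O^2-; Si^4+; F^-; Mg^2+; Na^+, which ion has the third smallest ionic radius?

Na^+

All of these have 10 electrons (isoelectronic). With the same electron cloud, the ion with the most protons pulls it in tightest. Nuclear charges: Si^4+ (Z=14), Mg^2+ (Z=12), Na^+ (Z=11), F^- (Z=9), O^2- (Z=8), N^3- (Z=7). Highest Z is smallest.
Full ascending order: Si^4+ < Mg^2+ < Na^+ < F^- < O^2- < N^3-. Counting from the smallest, position 3 is Na^+.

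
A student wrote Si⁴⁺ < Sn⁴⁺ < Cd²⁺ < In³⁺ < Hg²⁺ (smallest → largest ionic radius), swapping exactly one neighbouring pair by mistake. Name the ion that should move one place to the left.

Scanning neighbour by neighbour, only Cd²⁺/In³⁺ violates a trend: both have 46 electrons but Z(In)=49 > Z(Cd)=48, so In³⁺ should be the smaller of the two. That makes In³⁺ the one sitting a position late relative to where it belongs.

In³⁺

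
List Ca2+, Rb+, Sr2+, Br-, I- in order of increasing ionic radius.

Ca2+ (Z=20, 18 e⁻), Sr2+ (Z=38, 36 e⁻), Rb+ (Z=37, 36 e⁻), Br- (Z=35, 36 e⁻), I- (Z=53, 54 e⁻). Ca2+ < Sr2+ (same group, period 4 vs 5); Sr2+ < Rb+ (both 36 e⁻, Z=38>37); Rb+ < Br- (both 36 e⁻, Z=37>35); Br- < I- (same group, period 4 vs 5).

Ca2+ < Sr2+ < Rb+ < Br- < I-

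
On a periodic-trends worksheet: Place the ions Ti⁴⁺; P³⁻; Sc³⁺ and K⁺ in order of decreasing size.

P³⁻ > K⁺ > Sc³⁺ > Ti⁴⁺

All of these have 18 electrons (isoelectronic). With the same electron cloud, the ion with the most protons pulls it in tightest. Nuclear charges: Ti⁴⁺ (Z=22), Sc³⁺ (Z=21), K⁺ (Z=19), P³⁻ (Z=15). Highest Z is smallest.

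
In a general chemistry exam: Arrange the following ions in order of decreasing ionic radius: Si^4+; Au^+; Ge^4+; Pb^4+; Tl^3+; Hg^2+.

Si^4+ has 10 e⁻ (Z=14), Ge^4+ has 28 e⁻ (Z=32), Pb^4+ has 78 e⁻ (Z=82), Tl^3+ has 78 e⁻ (Z=81), Hg^2+ has 78 e⁻ (Z=80), Au^+ has 78 e⁻ (Z=79). Si^4+ < Ge^4+ (same group, 1 shell fewer); Ge^4+ < Pb^4+ (same group, period 4 vs 6); Pb^4+ < Tl^3+ (both 78 e⁻, Z=82>81); Tl^3+ < Hg^2+ (both 78 e⁻, Z=81>80); Hg^2+ < Au^+ (isoelectronic, higher Z=80 is smaller).

Au^+ > Hg^2+ > Tl^3+ > Pb^4+ > Ge^4+ > Si^4+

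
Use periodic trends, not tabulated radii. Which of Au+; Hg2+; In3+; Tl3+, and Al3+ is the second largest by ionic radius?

Electron counts and nuclear charges: Al3+: 10 e⁻, Z=13, In3+: 46 e⁻, Z=49, Tl3+: 78 e⁻, Z=81, Hg2+: 78 e⁻, Z=80, Au+: 78 e⁻, Z=79. Al3+ < In3+ (same group, 2 shells fewer); In3+ < Tl3+ (same group, period 5 vs 6); Tl3+ < Hg2+ (both 78 e⁻, Z=81>80); Hg2+ < Au+ (isoelectronic, higher Z=80 is smaller).
So the order is Al3+ < In3+ < Tl3+ < Hg2+ < Au+; the 2nd-largest ion is Hg2+.

Hg2+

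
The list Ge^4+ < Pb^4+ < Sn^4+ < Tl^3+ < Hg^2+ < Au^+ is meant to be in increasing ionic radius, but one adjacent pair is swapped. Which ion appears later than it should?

The pair Pb^4+, Sn^4+ is the wrong way round — same group and charge — period 5 sits above period 6, so Sn^4+ is smaller. All other adjacent pairs agree with periodic trends, so Sn^4+ is the misplaced ion.

Sn^4+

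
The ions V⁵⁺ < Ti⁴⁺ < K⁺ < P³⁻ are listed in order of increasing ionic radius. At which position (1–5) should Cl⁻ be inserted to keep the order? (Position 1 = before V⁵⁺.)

4

All of these have 18 electrons (isoelectronic). With the same electron cloud, the ion with the most protons pulls it in tightest. Nuclear charges: V⁵⁺ (Z=23), Ti⁴⁺ (Z=22), K⁺ (Z=19), Cl⁻ (Z=17), P³⁻ (Z=15). Highest Z is smallest.
Putting Cl⁻ in gives V⁵⁺ < Ti⁴⁺ < K⁺ < Cl⁻ < P³⁻; it lands at slot 4.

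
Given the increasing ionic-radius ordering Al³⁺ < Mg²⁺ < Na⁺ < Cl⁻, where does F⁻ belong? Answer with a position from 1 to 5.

First list Z and electron count for each: Al³⁺ has 10 e⁻ (Z=13), Mg²⁺ has 10 e⁻ (Z=12), Na⁺ has 10 e⁻ (Z=11), F⁻ has 10 e⁻ (Z=9), Cl⁻ has 18 e⁻ (Z=17). Al³⁺ < Mg²⁺ (both 10 e⁻, Z=13>12); Mg²⁺ < Na⁺ (both 10 e⁻, Z=12>11); Na⁺ < F⁻ (isoelectronic, higher Z=11 is smaller); F⁻ < Cl⁻ (same group, period 2 vs 3).
Merged order: Al³⁺ < Mg²⁺ < Na⁺ < F⁻ < Cl⁻ — F⁻ is number 4.

4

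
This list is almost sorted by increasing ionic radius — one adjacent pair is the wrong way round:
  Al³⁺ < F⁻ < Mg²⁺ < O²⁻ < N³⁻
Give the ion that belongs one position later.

Check each adjacent pair. F⁻ and Mg²⁺ are reversed: Mg²⁺ and F⁻ share 10 electrons; the higher nuclear charge on Mg (Z=12) contracts it more, so Mg²⁺ < F⁻. No other neighbouring pair contradicts the periodic trends, so F⁻ is the ion listed too early.

F⁻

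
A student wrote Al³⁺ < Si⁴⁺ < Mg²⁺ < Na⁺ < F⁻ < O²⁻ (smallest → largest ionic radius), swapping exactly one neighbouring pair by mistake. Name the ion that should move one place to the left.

Si⁴⁺

Check each adjacent pair. Al³⁺ and Si⁴⁺ are reversed: Si⁴⁺ and Al³⁺ share 10 electrons; the higher nuclear charge on Si (Z=14) contracts it more, so Si⁴⁺ < Al³⁺. No other neighbouring pair contradicts the periodic trends, so Si⁴⁺ is the ion listed too late.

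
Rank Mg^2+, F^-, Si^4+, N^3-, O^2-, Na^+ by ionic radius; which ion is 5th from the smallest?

O^2-

All of these have 10 electrons (isoelectronic). With the same electron cloud, the ion with the most protons pulls it in tightest. Nuclear charges: Si^4+ (Z=14), Mg^2+ (Z=12), Na^+ (Z=11), F^- (Z=9), O^2- (Z=8), N^3- (Z=7). Highest Z is smallest.
So the order is Si^4+ < Mg^2+ < Na^+ < F^- < O^2- < N^3-; the 5th-smallest ion is O^2-.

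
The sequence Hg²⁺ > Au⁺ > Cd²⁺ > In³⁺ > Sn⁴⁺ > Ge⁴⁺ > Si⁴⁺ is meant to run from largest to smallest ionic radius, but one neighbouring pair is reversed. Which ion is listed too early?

Hg²⁺

Compare adjacent ions: they are isoelectronic (78 e⁻) and Hg has more protons than Au (80 vs 79), making Hg²⁺ smaller — yet in this decreasing list Hg²⁺ sits before Au⁺. Nothing else is reversed, so Hg²⁺ should move one place to the right.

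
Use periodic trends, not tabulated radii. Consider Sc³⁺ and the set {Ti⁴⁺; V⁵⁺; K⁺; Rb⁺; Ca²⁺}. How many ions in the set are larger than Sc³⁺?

3

First list Z and electron count for each: V⁵⁺: 18 e⁻, Z=23, Ti⁴⁺: 18 e⁻, Z=22, Sc³⁺: 18 e⁻, Z=21, Ca²⁺: 18 e⁻, Z=20, K⁺: 18 e⁻, Z=19, Rb⁺: 36 e⁻, Z=37. V⁵⁺ < Ti⁴⁺ (isoelectronic, higher Z=23 is smaller); Ti⁴⁺ < Sc³⁺ (both 18 e⁻, Z=22>21); Sc³⁺ < Ca²⁺ (both 18 e⁻, Z=21>20); Ca²⁺ < K⁺ (isoelectronic, higher Z=20 is smaller); K⁺ < Rb⁺ (same group, period 4 vs 5).
Relative to Sc³⁺, the ions that are larger are Ca²⁺, K⁺, Rb⁺. Count: 3.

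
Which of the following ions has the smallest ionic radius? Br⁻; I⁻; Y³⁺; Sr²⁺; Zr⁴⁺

Tabulating Z and e⁻: Zr⁴⁺ (Z=40, 36 e⁻), Y³⁺ (Z=39, 36 e⁻), Sr²⁺ (Z=38, 36 e⁻), Br⁻ (Z=35, 36 e⁻), I⁻ (Z=53, 54 e⁻). Zr⁴⁺ < Y³⁺ (isoelectronic, higher Z=40 is smaller); Y³⁺ < Sr²⁺ (both 36 e⁻, Z=39>38); Sr²⁺ < Br⁻ (both 36 e⁻, Z=38>35); Br⁻ < I⁻ (same group, period 4 vs 5).

Zr⁴⁺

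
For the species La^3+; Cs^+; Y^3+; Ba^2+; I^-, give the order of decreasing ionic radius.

I^- > Cs^+ > Ba^2+ > La^3+ > Y^3+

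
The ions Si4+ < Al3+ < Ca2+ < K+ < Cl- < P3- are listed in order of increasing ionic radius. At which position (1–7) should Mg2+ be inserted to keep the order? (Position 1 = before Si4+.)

3

Si4+: 10 e⁻, Z=14, Al3+: 10 e⁻, Z=13, Mg2+: 10 e⁻, Z=12, Ca2+: 18 e⁻, Z=20, K+: 18 e⁻, Z=19, Cl-: 18 e⁻, Z=17, P3-: 18 e⁻, Z=15. Si4+ < Al3+ (both 10 e⁻, Z=14>13); Al3+ < Mg2+ (both 10 e⁻, Z=13>12); Mg2+ < Ca2+ (same group, 1 shell fewer); Ca2+ < K+ (both 18 e⁻, Z=20>19); K+ < Cl- (both 18 e⁻, Z=19>17); Cl- < P3- (isoelectronic, higher Z=17 is smaller).
With Mg2+ included the full order is Si4+ < Al3+ < Mg2+ < Ca2+ < K+ < Cl- < P3-, so it takes position 3.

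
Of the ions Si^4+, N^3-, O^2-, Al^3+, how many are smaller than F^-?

2

Isoelectronic series (10 e⁻ each). Size is set by nuclear charge: more protons means a smaller ion. Si^4+ (Z=14), Al^3+ (Z=13), F^- (Z=9), O^2- (Z=8), N^3- (Z=7).
Placing each against F^-: smaller — Si^4+, Al^3+; larger — O^2-, N^3-. That's 2.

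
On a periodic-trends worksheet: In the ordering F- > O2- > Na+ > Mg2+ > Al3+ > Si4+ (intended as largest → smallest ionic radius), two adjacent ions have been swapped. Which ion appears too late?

O2-

Scanning neighbour by neighbour, only F-/O2- violates a trend: F- and O2- share 10 electrons; the higher nuclear charge on F (Z=9) contracts it more, so F- < O2-. That makes O2- the one sitting a position late relative to where it belongs.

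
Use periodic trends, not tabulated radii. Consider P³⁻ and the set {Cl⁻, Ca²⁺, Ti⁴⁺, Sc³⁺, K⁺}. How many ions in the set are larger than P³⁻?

These species are isoelectronic with 18 electrons. The only difference is the number of protons: Ti⁴⁺ (Z=22), Sc³⁺ (Z=21), Ca²⁺ (Z=20), K⁺ (Z=19), Cl⁻ (Z=17), P³⁻ (Z=15). The strongest nuclear pull (Ti⁴⁺) gives the smallest ion.
Placing each against P³⁻: smaller — Ti⁴⁺, Sc³⁺, Ca²⁺, K⁺, Cl⁻; larger — none. Count: 0.

0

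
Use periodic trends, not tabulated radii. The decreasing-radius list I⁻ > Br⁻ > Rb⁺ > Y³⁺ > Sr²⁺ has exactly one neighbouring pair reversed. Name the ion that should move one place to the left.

Sr²⁺

The pair Y³⁺, Sr²⁺ is the wrong way round — they are isoelectronic (36 e⁻) and Y has more protons than Sr (39 vs 38), making Y³⁺ smaller. All other adjacent pairs agree with periodic trends, so Sr²⁺ is the misplaced ion.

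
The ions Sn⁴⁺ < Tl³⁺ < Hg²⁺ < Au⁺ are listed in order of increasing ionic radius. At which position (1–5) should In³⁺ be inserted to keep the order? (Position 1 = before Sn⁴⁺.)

2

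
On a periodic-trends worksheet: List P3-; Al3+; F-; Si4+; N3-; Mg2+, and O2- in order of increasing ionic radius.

Tabulating Z and e⁻: Si4+ has 10 e⁻ (Z=14), Al3+ has 10 e⁻ (Z=13), Mg2+ has 10 e⁻ (Z=12), F- has 10 e⁻ (Z=9), O2- has 10 e⁻ (Z=8), N3- has 10 e⁻ (Z=7), P3- has 18 e⁻ (Z=15). Si4+ < Al3+ (isoelectronic, higher Z=14 is smaller); Al3+ < Mg2+ (both 10 e⁻, Z=13>12); Mg2+ < F- (both 10 e⁻, Z=12>9); F- < O2- (isoelectronic, higher Z=9 is smaller); O2- < N3- (isoelectronic, higher Z=8 is smaller); N3- < P3- (same group, period 2 vs 3).

Si4+ < Al3+ < Mg2+ < F- < O2- < N3- < P3-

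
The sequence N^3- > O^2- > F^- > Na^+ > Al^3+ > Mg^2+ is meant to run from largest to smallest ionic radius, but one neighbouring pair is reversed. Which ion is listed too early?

Al^3+

Compare adjacent ions: they are isoelectronic (10 e⁻) and Al has more protons than Mg (13 vs 12), making Al^3+ smaller — yet in this decreasing list Al^3+ sits before Mg^2+. Nothing else is reversed, so Al^3+ should move one place to the right.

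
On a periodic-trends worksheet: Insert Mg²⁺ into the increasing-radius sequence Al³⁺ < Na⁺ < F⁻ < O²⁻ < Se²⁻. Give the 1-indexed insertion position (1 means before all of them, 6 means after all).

2

Tabulating Z and e⁻: Al³⁺ (Z=13, 10 e⁻), Mg²⁺ (Z=12, 10 e⁻), Na⁺ (Z=11, 10 e⁻), F⁻ (Z=9, 10 e⁻), O²⁻ (Z=8, 10 e⁻), Se²⁻ (Z=34, 36 e⁻). Al³⁺ < Mg²⁺ (both 10 e⁻, Z=13>12); Mg²⁺ < Na⁺ (both 10 e⁻, Z=12>11); Na⁺ < F⁻ (both 10 e⁻, Z=11>9); F⁻ < O²⁻ (both 10 e⁻, Z=9>8); O²⁻ < Se²⁻ (same group, 2 shells fewer).
Merged order: Al³⁺ < Mg²⁺ < Na⁺ < F⁻ < O²⁻ < Se²⁻ — Mg²⁺ is number 2.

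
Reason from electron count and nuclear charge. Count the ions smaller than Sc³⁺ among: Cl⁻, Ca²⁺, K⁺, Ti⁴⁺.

All of these have 18 electrons (isoelectronic). With the same electron cloud, the ion with the most protons pulls it in tightest. Nuclear charges: Ti⁴⁺ (Z=22), Sc³⁺ (Z=21), Ca²⁺ (Z=20), K⁺ (Z=19), Cl⁻ (Z=17). Highest Z is smallest.
Overall: Ti⁴⁺ < Sc³⁺ < Ca²⁺ < K⁺ < Cl⁻. Sc³⁺ has 1 below it and 3 above. Count: 1.

1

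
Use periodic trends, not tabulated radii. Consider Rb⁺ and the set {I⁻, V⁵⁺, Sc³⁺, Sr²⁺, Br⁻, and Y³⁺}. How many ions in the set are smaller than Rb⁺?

4

V⁵⁺: 18 e⁻, Z=23, Sc³⁺: 18 e⁻, Z=21, Y³⁺: 36 e⁻, Z=39, Sr²⁺: 36 e⁻, Z=38, Rb⁺: 36 e⁻, Z=37, Br⁻: 36 e⁻, Z=35, I⁻: 54 e⁻, Z=53. V⁵⁺ < Sc³⁺ (both 18 e⁻, Z=23>21); Sc³⁺ < Y³⁺ (same group, period 4 vs 5); Y³⁺ < Sr²⁺ (both 36 e⁻, Z=39>38); Sr²⁺ < Rb⁺ (both 36 e⁻, Z=38>37); Rb⁺ < Br⁻ (both 36 e⁻, Z=37>35); Br⁻ < I⁻ (same group, 1 shell fewer).
Relative to Rb⁺, the ions that are smaller are V⁵⁺, Sc³⁺, Y³⁺, Sr²⁺. That's 4.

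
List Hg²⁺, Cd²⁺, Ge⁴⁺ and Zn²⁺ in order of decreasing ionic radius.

Hg²⁺ > Cd²⁺ > Zn²⁺ > Ge⁴⁺

Tabulating Z and e⁻: Ge⁴⁺: 28 e⁻, Z=32, Zn²⁺: 28 e⁻, Z=30, Cd²⁺: 46 e⁻, Z=48, Hg²⁺: 78 e⁻, Z=80. Ge⁴⁺ < Zn²⁺ (isoelectronic, higher Z=32 is smaller); Zn²⁺ < Cd²⁺ (same group, period 4 vs 5); Cd²⁺ < Hg²⁺ (same group, 1 shell fewer).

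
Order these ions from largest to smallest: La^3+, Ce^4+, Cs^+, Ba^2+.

Cs^+ > Ba^2+ > La^3+ > Ce^4+

Each ion has 54 electrons. The ranking follows nuclear charge in reverse — greater Z gives a smaller radius. Ce^4+ (Z=58), La^3+ (Z=57), Ba^2+ (Z=56), Cs^+ (Z=55).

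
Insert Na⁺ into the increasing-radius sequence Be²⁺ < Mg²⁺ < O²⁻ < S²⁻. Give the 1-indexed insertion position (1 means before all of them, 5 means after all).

Work out protons and electrons: Be²⁺ has 2 e⁻ (Z=4), Mg²⁺ has 10 e⁻ (Z=12), Na⁺ has 10 e⁻ (Z=11), O²⁻ has 10 e⁻ (Z=8), S²⁻ has 18 e⁻ (Z=16). Be²⁺ < Mg²⁺ (same group, period 2 vs 3); Mg²⁺ < Na⁺ (both 10 e⁻, Z=12>11); Na⁺ < O²⁻ (both 10 e⁻, Z=11>8); O²⁻ < S²⁻ (same group, 1 shell fewer).
Merged order: Be²⁺ < Mg²⁺ < Na⁺ < O²⁻ < S²⁻ — Na⁺ is number 3.

3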